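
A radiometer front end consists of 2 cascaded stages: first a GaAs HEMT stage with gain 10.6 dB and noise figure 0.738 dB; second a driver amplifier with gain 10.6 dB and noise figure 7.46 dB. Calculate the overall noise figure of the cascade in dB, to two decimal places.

Convert to linear (a loss of L dB is a gain of −L dB): F_i = 10^(NF_i/10), G_i = 10^(G_i,dB/10)
  Stage 1: F_1 = 10^(0.738/10) = 1.185, G_1 = 10^(10.6/10) = 11.48
  Stage 2: F_2 = 10^(7.46/10) = 5.572, G_2 = 10^(10.6/10) = 11.48
Friis cascade:
  F = 1.185 + (5.572 − 1)/11.48 = 1.583
NF = 10 log₁₀(1.583) = 2.00 dB

2.00 dB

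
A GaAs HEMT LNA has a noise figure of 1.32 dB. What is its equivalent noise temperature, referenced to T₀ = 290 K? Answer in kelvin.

F = 10^(1.32/10) = 1.35519
T_e = (F − 1)·T₀ = (1.35519 − 1) × 290 = 103 K

103 K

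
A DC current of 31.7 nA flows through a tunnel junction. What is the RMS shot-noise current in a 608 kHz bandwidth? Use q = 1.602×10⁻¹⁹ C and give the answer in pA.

78.6 pA

I_n = √(2qI·B)
2qI·B = 2 × 1.602×10⁻¹⁹ × 3.17×10⁻⁸ × 6.08×10⁵ = 6.18×10⁻²¹ A²
I_n = √(6.18×10⁻²¹) = 7.86×10⁻¹¹ A = 78.6 pA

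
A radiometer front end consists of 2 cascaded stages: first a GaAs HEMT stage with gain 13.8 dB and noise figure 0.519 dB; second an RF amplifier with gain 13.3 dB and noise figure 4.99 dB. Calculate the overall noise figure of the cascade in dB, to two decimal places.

Convert to linear (a loss of L dB is a gain of −L dB): F_i = 10^(NF_i/10), G_i = 10^(G_i,dB/10)
  Stage 1: F_1 = 10^(0.519/10) = 1.127, G_1 = 10^(13.8/10) = 23.99
  Stage 2: F_2 = 10^(4.99/10) = 3.155, G_2 = 10^(13.3/10) = 21.38
Friis cascade:
  F = 1.127 + (3.155 − 1)/23.99 = 1.217
NF = 10 log₁₀(1.217) = 0.85 dB

0.85 dB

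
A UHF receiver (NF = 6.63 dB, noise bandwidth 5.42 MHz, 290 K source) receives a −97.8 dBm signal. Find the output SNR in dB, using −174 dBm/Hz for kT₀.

Noise floor: N = −174 + 10 log₁₀(B) + NF
10 log₁₀(5.42×10⁶) = 67.34 dB
N = −174 + 67.34 + 6.63 = −100.03 dBm
SNR = P_sig − N = −97.8 − (−100.03) = 2.23 dB → 2.2 dB

2.2 dB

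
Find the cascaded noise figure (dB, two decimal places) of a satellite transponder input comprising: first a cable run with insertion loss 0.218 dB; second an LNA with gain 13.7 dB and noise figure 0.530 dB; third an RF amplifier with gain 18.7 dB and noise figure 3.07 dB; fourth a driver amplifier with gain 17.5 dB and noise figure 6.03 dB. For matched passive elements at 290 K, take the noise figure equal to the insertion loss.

0.92 dB

Convert to linear (a loss of L dB is a gain of −L dB): F_i = 10^(NF_i/10), G_i = 10^(G_i,dB/10)
  Stage 1: F_1 = 10^(0.218/10) = 1.051, G_1 = 10^(−0.218/10) = 0.9510
  Stage 2: F_2 = 10^(0.530/10) = 1.130, G_2 = 10^(13.7/10) = 23.44
  Stage 3: F_3 = 10^(3.07/10) = 2.028, G_3 = 10^(18.7/10) = 74.13
  Stage 4: F_4 = 10^(6.03/10) = 4.009, G_4 = 10^(17.5/10) = 56.23
Friis cascade:
  F = 1.051 + (1.130 − 1)/0.9510 + (2.028 − 1)/22.29 + (4.009 − 1)/1653 = 1.236
NF = 10 log₁₀(1.236) = 0.92 dB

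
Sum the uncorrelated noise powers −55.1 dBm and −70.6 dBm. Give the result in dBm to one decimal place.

Convert to linear, add, convert back:
P₁ = 3.09×10⁻⁹ W, P₂ = 8.71×10⁻¹¹ W
P_tot = 3.18×10⁻⁹ W → 10 log₁₀(P_tot / 10⁻³) = −55.0 dBm

−55.0 dBm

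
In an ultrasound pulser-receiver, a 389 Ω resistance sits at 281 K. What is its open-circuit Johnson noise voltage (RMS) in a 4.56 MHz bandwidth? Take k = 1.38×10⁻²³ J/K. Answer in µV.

5.25 µV

V_n = √(4kTRB)
4kTRB = 4 × 1.38×10⁻²³ × 281 × 3.89×10² × 4.56×10⁶ = 2.75×10⁻¹¹ V²
V_n = √(2.75×10⁻¹¹) = 5.25×10⁻⁶ V = 5.25 µV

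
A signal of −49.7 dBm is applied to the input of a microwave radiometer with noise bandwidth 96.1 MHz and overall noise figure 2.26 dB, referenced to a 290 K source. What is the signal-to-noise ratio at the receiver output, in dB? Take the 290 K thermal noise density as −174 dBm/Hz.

42.2 dB

Noise floor: N = −174 + 10 log₁₀(B) + NF
10 log₁₀(9.61×10⁷) = 79.83 dB
N = −174 + 79.83 + 2.26 = −91.91 dBm
SNR = P_sig − N = −49.7 − (−91.91) = 42.21 dB → 42.2 dB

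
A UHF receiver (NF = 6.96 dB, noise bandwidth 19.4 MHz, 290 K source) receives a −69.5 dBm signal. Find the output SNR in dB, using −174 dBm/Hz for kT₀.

24.7 dB

Noise floor: N = −174 + 10 log₁₀(B) + NF
10 log₁₀(1.94×10⁷) = 72.88 dB
N = −174 + 72.88 + 6.96 = −94.16 dBm
SNR = P_sig − N = −69.5 − (−94.16) = 24.66 dB → 24.7 dB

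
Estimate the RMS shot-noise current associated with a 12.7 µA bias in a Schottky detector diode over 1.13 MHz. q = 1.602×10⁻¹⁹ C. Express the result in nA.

I_n = √(2qI·B)
2qI·B = 2 × 1.602×10⁻¹⁹ × 1.27×10⁻⁵ × 1.13×10⁶ = 4.60×10⁻¹⁸ A²
I_n = √(4.60×10⁻¹⁸) = 2.14×10⁻⁹ A = 2.14 nA

2.14 nA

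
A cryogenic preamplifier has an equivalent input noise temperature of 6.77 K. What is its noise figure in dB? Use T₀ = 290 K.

0.100 dB

F = 1 + T_e/T₀ = 1 + 6.77/290 = 1.02334
NF = 10 log₁₀(1.02334) = 0.100 dB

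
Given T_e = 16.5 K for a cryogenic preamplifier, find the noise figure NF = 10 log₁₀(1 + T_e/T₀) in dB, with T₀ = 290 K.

0.240 dB

F = 1 + T_e/T₀ = 1 + 16.5/290 = 1.0569
NF = 10 log₁₀(1.0569) = 0.240 dB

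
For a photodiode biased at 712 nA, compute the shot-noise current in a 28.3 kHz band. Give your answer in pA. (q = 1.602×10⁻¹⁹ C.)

I_n = √(2qI·B)
2qI·B = 2 × 1.602×10⁻¹⁹ × 7.12×10⁻⁷ × 2.83×10⁴ = 6.46×10⁻²¹ A²
I_n = √(6.46×10⁻²¹) = 8.03×10⁻¹¹ A = 80.3 pA

80.3 pA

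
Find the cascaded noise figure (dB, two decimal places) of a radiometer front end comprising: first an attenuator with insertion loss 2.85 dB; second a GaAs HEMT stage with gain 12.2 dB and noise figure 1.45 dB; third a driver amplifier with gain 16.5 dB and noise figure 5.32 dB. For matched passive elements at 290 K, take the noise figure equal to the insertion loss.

4.73 dB

Convert to linear (a loss of L dB is a gain of −L dB): F_i = 10^(NF_i/10), G_i = 10^(G_i,dB/10)
  Stage 1: F_1 = 10^(2.85/10) = 1.928, G_1 = 10^(−2.85/10) = 0.5188
  Stage 2: F_2 = 10^(1.45/10) = 1.396, G_2 = 10^(12.2/10) = 16.60
  Stage 3: F_3 = 10^(5.32/10) = 3.404, G_3 = 10^(16.5/10) = 44.67
Friis cascade:
  F = 1.928 + (1.396 − 1)/0.5188 + (3.404 − 1)/8.610 = 2.971
NF = 10 log₁₀(2.971) = 4.73 dB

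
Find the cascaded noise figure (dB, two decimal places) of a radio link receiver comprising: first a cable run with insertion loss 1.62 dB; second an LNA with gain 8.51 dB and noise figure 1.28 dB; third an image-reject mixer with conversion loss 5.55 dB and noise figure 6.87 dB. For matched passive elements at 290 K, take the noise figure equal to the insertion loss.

4.38 dB

Convert to linear (a loss of L dB is a gain of −L dB): F_i = 10^(NF_i/10), G_i = 10^(G_i,dB/10)
  Stage 1: F_1 = 10^(1.62/10) = 1.452, G_1 = 10^(−1.62/10) = 0.6887
  Stage 2: F_2 = 10^(1.28/10) = 1.343, G_2 = 10^(8.51/10) = 7.096
  Stage 3: F_3 = 10^(6.87/10) = 4.864, G_3 = 10^(−5.55/10) = 0.2786
Friis cascade:
  F = 1.452 + (1.343 − 1)/0.6887 + (4.864 − 1)/4.887 = 2.741
NF = 10 log₁₀(2.741) = 4.38 dB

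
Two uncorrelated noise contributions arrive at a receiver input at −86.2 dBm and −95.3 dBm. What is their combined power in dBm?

−85.7 dBm

Convert to linear, add, convert back:
P₁ = 2.40×10⁻¹² W, P₂ = 2.95×10⁻¹³ W
P_tot = 2.69×10⁻¹² W → 10 log₁₀(P_tot / 10⁻³) = −85.7 dBm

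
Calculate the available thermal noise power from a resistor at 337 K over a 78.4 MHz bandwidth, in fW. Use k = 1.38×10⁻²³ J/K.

P_n = kTB = 1.38×10⁻²³ × 337 × 7.84×10⁷ = 3.65×10⁻¹³ W = 365 fW

365 fW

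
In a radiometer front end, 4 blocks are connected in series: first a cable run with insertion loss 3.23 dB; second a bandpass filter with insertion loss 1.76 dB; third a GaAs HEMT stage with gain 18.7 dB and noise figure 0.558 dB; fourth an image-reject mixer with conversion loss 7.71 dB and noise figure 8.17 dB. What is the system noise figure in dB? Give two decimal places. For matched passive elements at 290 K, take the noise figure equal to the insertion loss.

5.83 dB

Convert to linear (a loss of L dB is a gain of −L dB): F_i = 10^(NF_i/10), G_i = 10^(G_i,dB/10)
  Stage 1: F_1 = 10^(3.23/10) = 2.104, G_1 = 10^(−3.23/10) = 0.4753
  Stage 2: F_2 = 10^(1.76/10) = 1.500, G_2 = 10^(−1.76/10) = 0.6668
  Stage 3: F_3 = 10^(0.558/10) = 1.137, G_3 = 10^(18.7/10) = 74.13
  Stage 4: F_4 = 10^(8.17/10) = 6.561, G_4 = 10^(−7.71/10) = 0.1694
Friis cascade:
  F = 2.104 + (1.500 − 1)/0.4753 + (1.137 − 1)/0.3170 + (6.561 − 1)/23.50 = 3.824
NF = 10 log₁₀(3.824) = 5.83 dB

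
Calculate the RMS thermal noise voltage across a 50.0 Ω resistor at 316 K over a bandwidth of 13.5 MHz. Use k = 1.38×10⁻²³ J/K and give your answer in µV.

V_n = √(4kTRB)
4kTRB = 4 × 1.38×10⁻²³ × 316 × 5.00×10¹ × 1.35×10⁷ = 1.18×10⁻¹¹ V²
V_n = √(1.18×10⁻¹¹) = 3.43×10⁻⁶ V = 3.43 µV

3.43 µV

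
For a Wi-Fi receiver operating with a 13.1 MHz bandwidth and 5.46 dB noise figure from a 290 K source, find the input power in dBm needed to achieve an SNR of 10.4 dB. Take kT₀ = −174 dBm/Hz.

Sensitivity = −174 + 10 log₁₀(B) + NF + SNR_min
= −174 + 71.17 + 5.46 + 10.4
= −86.97 dBm → −87.0 dBm

−87.0 dBm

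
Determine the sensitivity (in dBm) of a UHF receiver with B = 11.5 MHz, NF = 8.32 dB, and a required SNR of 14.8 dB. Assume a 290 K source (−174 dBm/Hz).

−80.3 dBm

Sensitivity = −174 + 10 log₁₀(B) + NF + SNR_min
= −174 + 70.61 + 8.32 + 14.8
= −80.27 dBm → −80.3 dBm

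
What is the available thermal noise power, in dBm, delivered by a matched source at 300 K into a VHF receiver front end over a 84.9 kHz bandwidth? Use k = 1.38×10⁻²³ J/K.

P_n = kTB = 1.38×10⁻²³ × 300 × 8.49×10⁴ = 3.51×10⁻¹⁶ W
In dBm: 10 log₁₀(3.51×10⁻¹⁶ / 10⁻³) = −124.5 dBm

−124.5 dBm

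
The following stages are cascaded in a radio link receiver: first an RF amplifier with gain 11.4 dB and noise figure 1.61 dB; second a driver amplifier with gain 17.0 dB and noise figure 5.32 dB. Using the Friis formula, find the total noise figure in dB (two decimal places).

2.10 dB

Convert to linear (a loss of L dB is a gain of −L dB): F_i = 10^(NF_i/10), G_i = 10^(G_i,dB/10)
  Stage 1: F_1 = 10^(1.61/10) = 1.449, G_1 = 10^(11.4/10) = 13.80
  Stage 2: F_2 = 10^(5.32/10) = 3.404, G_2 = 10^(17.0/10) = 50.12
Friis cascade:
  F = 1.449 + (3.404 − 1)/13.80 = 1.623
NF = 10 log₁₀(1.623) = 2.10 dB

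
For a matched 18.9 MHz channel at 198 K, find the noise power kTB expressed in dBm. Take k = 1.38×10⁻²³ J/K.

P_n = kTB = 1.38×10⁻²³ × 198 × 1.89×10⁷ = 5.16×10⁻¹⁴ W
In dBm: 10 log₁₀(5.16×10⁻¹⁴ / 10⁻³) = −102.9 dBm

−102.9 dBm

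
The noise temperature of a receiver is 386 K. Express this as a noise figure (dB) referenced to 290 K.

F = 1 + T_e/T₀ = 1 + 386/290 = 2.33103
NF = 10 log₁₀(2.33103) = 3.68 dB

3.68 dB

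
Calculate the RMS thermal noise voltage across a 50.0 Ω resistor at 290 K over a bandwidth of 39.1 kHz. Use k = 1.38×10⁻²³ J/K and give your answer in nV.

V_n = √(4kTRB)
4kTRB = 4 × 1.38×10⁻²³ × 290 × 5.00×10¹ × 3.91×10⁴ = 3.13×10⁻¹⁴ V²
V_n = √(3.13×10⁻¹⁴) = 1.77×10⁻⁷ V = 177 nV

177 nV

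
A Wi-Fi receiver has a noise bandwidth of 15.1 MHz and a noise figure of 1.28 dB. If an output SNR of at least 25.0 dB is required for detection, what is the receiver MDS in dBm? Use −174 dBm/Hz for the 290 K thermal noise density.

−75.9 dBm

Sensitivity = −174 + 10 log₁₀(B) + NF + SNR_min
= −174 + 71.79 + 1.28 + 25.0
= −75.93 dBm → −75.9 dBm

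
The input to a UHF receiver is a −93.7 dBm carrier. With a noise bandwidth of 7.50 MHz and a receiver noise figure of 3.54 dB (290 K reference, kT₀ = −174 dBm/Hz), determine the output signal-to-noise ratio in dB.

8.0 dB

Noise floor: N = −174 + 10 log₁₀(B) + NF
10 log₁₀(7.50×10⁶) = 68.75 dB
N = −174 + 68.75 + 3.54 = −101.71 dBm
SNR = P_sig − N = −93.7 − (−101.71) = 8.01 dB → 8.0 dB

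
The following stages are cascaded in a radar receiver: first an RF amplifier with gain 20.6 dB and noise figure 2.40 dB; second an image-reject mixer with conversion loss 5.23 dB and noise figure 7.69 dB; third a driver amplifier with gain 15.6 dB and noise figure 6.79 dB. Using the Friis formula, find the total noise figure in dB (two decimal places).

2.76 dB

Convert to linear (a loss of L dB is a gain of −L dB): F_i = 10^(NF_i/10), G_i = 10^(G_i,dB/10)
  Stage 1: F_1 = 10^(2.40/10) = 1.738, G_1 = 10^(20.6/10) = 114.8
  Stage 2: F_2 = 10^(7.69/10) = 5.875, G_2 = 10^(−5.23/10) = 0.2999
  Stage 3: F_3 = 10^(6.79/10) = 4.775, G_3 = 10^(15.6/10) = 36.31
Friis cascade:
  F = 1.738 + (5.875 − 1)/114.8 + (4.775 − 1)/34.43 = 1.890
NF = 10 log₁₀(1.890) = 2.76 dB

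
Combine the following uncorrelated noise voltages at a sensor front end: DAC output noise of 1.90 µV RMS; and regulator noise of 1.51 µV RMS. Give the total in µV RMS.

Uncorrelated sources add in power (mean-square): V_tot = √(ΣV_i²)
V_tot = √[(1.90×10⁻⁶)² + (1.51×10⁻⁶)²] = 2.43×10⁻⁶ V = 2.43 µV

2.43 µV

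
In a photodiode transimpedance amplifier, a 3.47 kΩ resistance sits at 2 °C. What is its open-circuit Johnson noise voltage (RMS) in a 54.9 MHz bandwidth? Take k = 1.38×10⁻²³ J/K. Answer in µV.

T = 2 °C + 273.15 = 275.15 K
V_n = √(4kTRB)
4kTRB = 4 × 1.38×10⁻²³ × 275.15 × 3.47×10³ × 5.49×10⁷ = 2.89×10⁻⁹ V²
V_n = √(2.89×10⁻⁹) = 5.38×10⁻⁵ V = 53.8 µV

53.8 µV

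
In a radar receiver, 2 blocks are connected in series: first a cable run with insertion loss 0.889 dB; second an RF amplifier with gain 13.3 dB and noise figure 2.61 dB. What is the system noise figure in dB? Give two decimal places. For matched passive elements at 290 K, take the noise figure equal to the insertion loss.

3.50 dB

Convert to linear (a loss of L dB is a gain of −L dB): F_i = 10^(NF_i/10), G_i = 10^(G_i,dB/10)
  Stage 1: F_1 = 10^(0.889/10) = 1.227, G_1 = 10^(−0.889/10) = 0.8149
  Stage 2: F_2 = 10^(2.61/10) = 1.824, G_2 = 10^(13.3/10) = 21.38
Friis cascade:
  F = 1.227 + (1.824 − 1)/0.8149 = 2.238
NF = 10 log₁₀(2.238) = 3.50 dB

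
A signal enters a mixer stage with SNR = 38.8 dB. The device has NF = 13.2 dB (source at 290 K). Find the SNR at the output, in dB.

By definition F = SNR_in/SNR_out, so in dB: SNR_out = SNR_in − NF
SNR_out = 38.8 − 13.2 = 25.6 dB

25.6 dB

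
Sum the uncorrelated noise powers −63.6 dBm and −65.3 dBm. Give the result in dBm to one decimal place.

Convert to linear, add, convert back:
P₁ = 4.37×10⁻¹⁰ W, P₂ = 2.95×10⁻¹⁰ W
P_tot = 7.32×10⁻¹⁰ W → 10 log₁₀(P_tot / 10⁻³) = −61.4 dBm

−61.4 dBm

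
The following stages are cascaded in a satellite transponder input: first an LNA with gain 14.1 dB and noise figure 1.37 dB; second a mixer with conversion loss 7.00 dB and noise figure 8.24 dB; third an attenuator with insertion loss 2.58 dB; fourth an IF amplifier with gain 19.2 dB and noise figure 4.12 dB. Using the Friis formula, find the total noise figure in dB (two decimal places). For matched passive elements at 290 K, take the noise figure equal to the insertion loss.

Convert to linear (a loss of L dB is a gain of −L dB): F_i = 10^(NF_i/10), G_i = 10^(G_i,dB/10)
  Stage 1: F_1 = 10^(1.37/10) = 1.371, G_1 = 10^(14.1/10) = 25.70
  Stage 2: F_2 = 10^(8.24/10) = 6.668, G_2 = 10^(−7.00/10) = 0.1995
  Stage 3: F_3 = 10^(2.58/10) = 1.811, G_3 = 10^(−2.58/10) = 0.5521
  Stage 4: F_4 = 10^(4.12/10) = 2.582, G_4 = 10^(19.2/10) = 83.18
Friis cascade:
  F = 1.371 + (6.668 − 1)/25.70 + (1.811 − 1)/5.129 + (2.582 − 1)/2.831 = 2.308
NF = 10 log₁₀(2.308) = 3.63 dB

3.63 dB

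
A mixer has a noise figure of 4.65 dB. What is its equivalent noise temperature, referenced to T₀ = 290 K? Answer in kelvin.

556 K

F = 10^(4.65/10) = 2.91743
T_e = (F − 1)·T₀ = (2.91743 − 1) × 290 = 556 K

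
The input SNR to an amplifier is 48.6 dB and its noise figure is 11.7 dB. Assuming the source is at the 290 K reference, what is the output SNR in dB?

By definition F = SNR_in/SNR_out, so in dB: SNR_out = SNR_in − NF
SNR_out = 48.6 − 11.7 = 36.9 dB

36.9 dB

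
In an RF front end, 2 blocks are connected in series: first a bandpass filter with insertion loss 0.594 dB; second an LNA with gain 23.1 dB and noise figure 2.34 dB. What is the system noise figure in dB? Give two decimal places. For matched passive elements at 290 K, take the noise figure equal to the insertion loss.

Convert to linear (a loss of L dB is a gain of −L dB): F_i = 10^(NF_i/10), G_i = 10^(G_i,dB/10)
  Stage 1: F_1 = 10^(0.594/10) = 1.147, G_1 = 10^(−0.594/10) = 0.8722
  Stage 2: F_2 = 10^(2.34/10) = 1.714, G_2 = 10^(23.1/10) = 204.2
Friis cascade:
  F = 1.147 + (1.714 − 1)/0.8722 = 1.965
NF = 10 log₁₀(1.965) = 2.93 dB

2.93 dB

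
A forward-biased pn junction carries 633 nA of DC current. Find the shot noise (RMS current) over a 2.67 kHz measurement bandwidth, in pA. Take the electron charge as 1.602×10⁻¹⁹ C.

23.3 pA

I_n = √(2qI·B)
2qI·B = 2 × 1.602×10⁻¹⁹ × 6.33×10⁻⁷ × 2.67×10³ = 5.42×10⁻²² A²
I_n = √(5.42×10⁻²²) = 2.33×10⁻¹¹ A = 23.3 pA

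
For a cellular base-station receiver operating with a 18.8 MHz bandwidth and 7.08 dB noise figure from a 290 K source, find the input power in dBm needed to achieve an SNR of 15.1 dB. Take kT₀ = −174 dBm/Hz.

−79.1 dBm

Sensitivity = −174 + 10 log₁₀(B) + NF + SNR_min
= −174 + 72.74 + 7.08 + 15.1
= −79.08 dBm → −79.1 dBm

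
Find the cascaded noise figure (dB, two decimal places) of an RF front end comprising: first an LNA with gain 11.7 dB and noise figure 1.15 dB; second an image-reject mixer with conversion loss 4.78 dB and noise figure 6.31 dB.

Convert to linear (a loss of L dB is a gain of −L dB): F_i = 10^(NF_i/10), G_i = 10^(G_i,dB/10)
  Stage 1: F_1 = 10^(1.15/10) = 1.303, G_1 = 10^(11.7/10) = 14.79
  Stage 2: F_2 = 10^(6.31/10) = 4.276, G_2 = 10^(−4.78/10) = 0.3327
Friis cascade:
  F = 1.303 + (4.276 − 1)/14.79 = 1.525
NF = 10 log₁₀(1.525) = 1.83 dB

1.83 dB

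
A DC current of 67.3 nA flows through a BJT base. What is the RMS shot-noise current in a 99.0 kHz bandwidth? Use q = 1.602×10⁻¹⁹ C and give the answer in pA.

I_n = √(2qI·B)
2qI·B = 2 × 1.602×10⁻¹⁹ × 6.73×10⁻⁸ × 9.90×10⁴ = 2.13×10⁻²¹ A²
I_n = √(2.13×10⁻²¹) = 4.62×10⁻¹¹ A = 46.2 pA

46.2 pA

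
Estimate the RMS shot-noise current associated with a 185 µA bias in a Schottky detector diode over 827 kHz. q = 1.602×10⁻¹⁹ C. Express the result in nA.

7.00 nA

I_n = √(2qI·B)
2qI·B = 2 × 1.602×10⁻¹⁹ × 1.85×10⁻⁴ × 8.27×10⁵ = 4.90×10⁻¹⁷ A²
I_n = √(4.90×10⁻¹⁷) = 7.00×10⁻⁹ A = 7.00 nA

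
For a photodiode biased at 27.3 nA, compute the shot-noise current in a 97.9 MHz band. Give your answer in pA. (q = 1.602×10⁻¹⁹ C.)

I_n = √(2qI·B)
2qI·B = 2 × 1.602×10⁻¹⁹ × 2.73×10⁻⁸ × 9.79×10⁷ = 8.56×10⁻¹⁹ A²
I_n = √(8.56×10⁻¹⁹) = 9.25×10⁻¹⁰ A = 925 pA

925 pA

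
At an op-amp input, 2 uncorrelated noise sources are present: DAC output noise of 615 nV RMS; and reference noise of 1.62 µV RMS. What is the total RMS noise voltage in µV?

1.73 µV

Uncorrelated sources add in power (mean-square): V_tot = √(ΣV_i²)
V_tot = √[(6.15×10⁻⁷)² + (1.62×10⁻⁶)²] = 1.73×10⁻⁶ V = 1.73 µV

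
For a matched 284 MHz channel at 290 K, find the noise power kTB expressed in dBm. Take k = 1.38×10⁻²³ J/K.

−89.4 dBm

P_n = kTB = 1.38×10⁻²³ × 290 × 2.84×10⁸ = 1.14×10⁻¹² W
In dBm: 10 log₁₀(1.14×10⁻¹² / 10⁻³) = −89.4 dBm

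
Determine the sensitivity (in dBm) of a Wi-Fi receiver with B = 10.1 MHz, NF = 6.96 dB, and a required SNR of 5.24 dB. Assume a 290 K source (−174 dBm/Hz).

−91.8 dBm

Sensitivity = −174 + 10 log₁₀(B) + NF + SNR_min
= −174 + 70.04 + 6.96 + 5.24
= −91.76 dBm → −91.8 dBm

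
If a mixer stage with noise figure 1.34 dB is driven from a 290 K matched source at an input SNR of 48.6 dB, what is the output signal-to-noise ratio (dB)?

47.26 dB

By definition F = SNR_in/SNR_out, so in dB: SNR_out = SNR_in − NF
SNR_out = 48.6 − 1.34 = 47.26 dB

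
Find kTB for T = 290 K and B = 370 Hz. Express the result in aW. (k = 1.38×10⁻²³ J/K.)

1.48 aW

P_n = kTB = 1.38×10⁻²³ × 290 × 3.70×10² = 1.48×10⁻¹⁸ W = 1.48 aW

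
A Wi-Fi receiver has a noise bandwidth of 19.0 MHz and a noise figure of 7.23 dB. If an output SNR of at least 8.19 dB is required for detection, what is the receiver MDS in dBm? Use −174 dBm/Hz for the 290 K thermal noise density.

Sensitivity = −174 + 10 log₁₀(B) + NF + SNR_min
= −174 + 72.79 + 7.23 + 8.19
= −85.79 dBm → −85.8 dBm

−85.8 dBm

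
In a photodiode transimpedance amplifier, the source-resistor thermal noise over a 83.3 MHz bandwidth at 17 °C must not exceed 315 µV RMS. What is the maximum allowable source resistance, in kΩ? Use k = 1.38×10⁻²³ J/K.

T = 17 °C + 273.15 = 290.15 K
Johnson–Nyquist: V_n = √(4kTRB) ⇒ R = V_n² / (4kTB)
4kTB = 4 × 1.38×10⁻²³ × 290.15 × 8.33×10⁷ = 1.33×10⁻¹²
R = (3.15×10⁻⁴)² / 1.33×10⁻¹² = 7.44×10⁴ Ω = 74.4 kΩ

74.4 kΩ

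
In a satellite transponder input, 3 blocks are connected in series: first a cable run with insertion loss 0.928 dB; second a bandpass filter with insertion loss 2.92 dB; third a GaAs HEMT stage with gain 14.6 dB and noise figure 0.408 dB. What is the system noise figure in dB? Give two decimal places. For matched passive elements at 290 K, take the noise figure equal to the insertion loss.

4.26 dB

Convert to linear (a loss of L dB is a gain of −L dB): F_i = 10^(NF_i/10), G_i = 10^(G_i,dB/10)
  Stage 1: F_1 = 10^(0.928/10) = 1.238, G_1 = 10^(−0.928/10) = 0.8076
  Stage 2: F_2 = 10^(2.92/10) = 1.959, G_2 = 10^(−2.92/10) = 0.5105
  Stage 3: F_3 = 10^(0.408/10) = 1.098, G_3 = 10^(14.6/10) = 28.84
Friis cascade:
  F = 1.238 + (1.959 − 1)/0.8076 + (1.098 − 1)/0.4123 = 2.664
NF = 10 log₁₀(2.664) = 4.26 dB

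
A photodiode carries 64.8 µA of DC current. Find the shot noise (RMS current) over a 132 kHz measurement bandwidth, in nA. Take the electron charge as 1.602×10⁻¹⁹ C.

1.66 nA

I_n = √(2qI·B)
2qI·B = 2 × 1.602×10⁻¹⁹ × 6.48×10⁻⁵ × 1.32×10⁵ = 2.74×10⁻¹⁸ A²
I_n = √(2.74×10⁻¹⁸) = 1.66×10⁻⁹ A = 1.66 nA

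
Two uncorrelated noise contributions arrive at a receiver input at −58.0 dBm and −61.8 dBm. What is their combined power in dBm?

−56.5 dBm

Convert to linear, add, convert back:
P₁ = 1.58×10⁻⁹ W, P₂ = 6.61×10⁻¹⁰ W
P_tot = 2.25×10⁻⁹ W → 10 log₁₀(P_tot / 10⁻³) = −56.5 dBm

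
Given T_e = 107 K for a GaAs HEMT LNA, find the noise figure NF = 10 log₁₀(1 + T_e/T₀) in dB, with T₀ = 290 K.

1.36 dB

F = 1 + T_e/T₀ = 1 + 107/290 = 1.36897
NF = 10 log₁₀(1.36897) = 1.36 dB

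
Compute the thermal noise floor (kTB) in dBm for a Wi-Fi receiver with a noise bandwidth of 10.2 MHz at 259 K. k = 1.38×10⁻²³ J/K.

P_n = kTB = 1.38×10⁻²³ × 259 × 1.02×10⁷ = 3.65×10⁻¹⁴ W
In dBm: 10 log₁₀(3.65×10⁻¹⁴ / 10⁻³) = −104.4 dBm

−104.4 dBm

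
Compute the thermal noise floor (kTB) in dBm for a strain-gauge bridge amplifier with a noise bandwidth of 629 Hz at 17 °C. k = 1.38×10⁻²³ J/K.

T = 17 °C + 273.15 = 290.15 K
P_n = kTB = 1.38×10⁻²³ × 290.15 × 6.29×10² = 2.52×10⁻¹⁸ W
In dBm: 10 log₁₀(2.52×10⁻¹⁸ / 10⁻³) = −146.0 dBm

−146.0 dBm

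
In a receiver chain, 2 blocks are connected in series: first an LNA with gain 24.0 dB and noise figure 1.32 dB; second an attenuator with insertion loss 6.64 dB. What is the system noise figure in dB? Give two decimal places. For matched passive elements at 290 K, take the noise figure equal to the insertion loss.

Convert to linear (a loss of L dB is a gain of −L dB): F_i = 10^(NF_i/10), G_i = 10^(G_i,dB/10)
  Stage 1: F_1 = 10^(1.32/10) = 1.355, G_1 = 10^(24.0/10) = 251.2
  Stage 2: F_2 = 10^(6.64/10) = 4.613, G_2 = 10^(−6.64/10) = 0.2168
Friis cascade:
  F = 1.355 + (4.613 − 1)/251.2 = 1.370
NF = 10 log₁₀(1.370) = 1.37 dB

1.37 dB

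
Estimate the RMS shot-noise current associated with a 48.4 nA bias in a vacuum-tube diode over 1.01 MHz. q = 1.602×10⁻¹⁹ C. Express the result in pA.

I_n = √(2qI·B)
2qI·B = 2 × 1.602×10⁻¹⁹ × 4.84×10⁻⁸ × 1.01×10⁶ = 1.57×10⁻²⁰ A²
I_n = √(1.57×10⁻²⁰) = 1.25×10⁻¹⁰ A = 125 pA

125 pA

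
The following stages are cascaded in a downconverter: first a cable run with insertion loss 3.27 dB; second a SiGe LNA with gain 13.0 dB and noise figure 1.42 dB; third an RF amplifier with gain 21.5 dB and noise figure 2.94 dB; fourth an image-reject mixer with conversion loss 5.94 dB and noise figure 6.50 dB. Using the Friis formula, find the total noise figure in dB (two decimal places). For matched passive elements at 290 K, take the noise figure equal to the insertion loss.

4.84 dB

Convert to linear (a loss of L dB is a gain of −L dB): F_i = 10^(NF_i/10), G_i = 10^(G_i,dB/10)
  Stage 1: F_1 = 10^(3.27/10) = 2.123, G_1 = 10^(−3.27/10) = 0.4710
  Stage 2: F_2 = 10^(1.42/10) = 1.387, G_2 = 10^(13.0/10) = 19.95
  Stage 3: F_3 = 10^(2.94/10) = 1.968, G_3 = 10^(21.5/10) = 141.3
  Stage 4: F_4 = 10^(6.50/10) = 4.467, G_4 = 10^(−5.94/10) = 0.2547
Friis cascade:
  F = 2.123 + (1.387 − 1)/0.4710 + (1.968 − 1)/9.397 + (4.467 − 1)/1327 = 3.050
NF = 10 log₁₀(3.050) = 4.84 dB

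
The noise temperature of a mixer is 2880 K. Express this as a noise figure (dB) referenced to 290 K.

F = 1 + T_e/T₀ = 1 + 2880/290 = 10.931
NF = 10 log₁₀(10.931) = 10.39 dB

10.39 dB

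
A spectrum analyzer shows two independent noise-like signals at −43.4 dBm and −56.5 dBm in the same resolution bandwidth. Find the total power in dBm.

Convert to linear, add, convert back:
P₁ = 4.57×10⁻⁸ W, P₂ = 2.24×10⁻⁹ W
P_tot = 4.79×10⁻⁸ W → 10 log₁₀(P_tot / 10⁻³) = −43.2 dBm

−43.2 dBm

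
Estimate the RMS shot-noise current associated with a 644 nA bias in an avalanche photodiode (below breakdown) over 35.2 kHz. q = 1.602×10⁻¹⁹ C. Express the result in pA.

85.2 pA

I_n = √(2qI·B)
2qI·B = 2 × 1.602×10⁻¹⁹ × 6.44×10⁻⁷ × 3.52×10⁴ = 7.26×10⁻²¹ A²
I_n = √(7.26×10⁻²¹) = 8.52×10⁻¹¹ A = 85.2 pA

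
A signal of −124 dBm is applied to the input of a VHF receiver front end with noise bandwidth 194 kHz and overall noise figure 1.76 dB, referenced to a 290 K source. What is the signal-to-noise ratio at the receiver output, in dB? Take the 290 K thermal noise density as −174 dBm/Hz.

−4.6 dB

Noise floor: N = −174 + 10 log₁₀(B) + NF
10 log₁₀(1.94×10⁵) = 52.88 dB
N = −174 + 52.88 + 1.76 = −119.36 dBm
SNR = P_sig − N = −124 − (−119.36) = −4.64 dB → −4.6 dB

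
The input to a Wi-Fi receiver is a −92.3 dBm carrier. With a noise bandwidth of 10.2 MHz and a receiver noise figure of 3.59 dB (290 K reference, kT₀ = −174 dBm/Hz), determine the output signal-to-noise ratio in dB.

8.0 dB

Noise floor: N = −174 + 10 log₁₀(B) + NF
10 log₁₀(1.02×10⁷) = 70.09 dB
N = −174 + 70.09 + 3.59 = −100.32 dBm
SNR = P_sig − N = −92.3 − (−100.32) = 8.02 dB → 8.0 dB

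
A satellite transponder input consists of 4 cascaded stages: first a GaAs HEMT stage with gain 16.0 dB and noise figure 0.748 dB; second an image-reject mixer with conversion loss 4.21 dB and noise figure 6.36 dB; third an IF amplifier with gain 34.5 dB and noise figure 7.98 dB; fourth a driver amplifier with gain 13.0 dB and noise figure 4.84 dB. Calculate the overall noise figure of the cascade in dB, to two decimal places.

Convert to linear (a loss of L dB is a gain of −L dB): F_i = 10^(NF_i/10), G_i = 10^(G_i,dB/10)
  Stage 1: F_1 = 10^(0.748/10) = 1.188, G_1 = 10^(16.0/10) = 39.81
  Stage 2: F_2 = 10^(6.36/10) = 4.325, G_2 = 10^(−4.21/10) = 0.3793
  Stage 3: F_3 = 10^(7.98/10) = 6.281, G_3 = 10^(34.5/10) = 2818
  Stage 4: F_4 = 10^(4.84/10) = 3.048, G_4 = 10^(13.0/10) = 19.95
Friis cascade:
  F = 1.188 + (4.325 − 1)/39.81 + (6.281 − 1)/15.10 + (3.048 − 1)/4.256×10⁴ = 1.621
NF = 10 log₁₀(1.621) = 2.10 dB

2.10 dB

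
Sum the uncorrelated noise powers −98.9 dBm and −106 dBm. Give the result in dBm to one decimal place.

−98.1 dBm

Convert to linear, add, convert back:
P₁ = 1.29×10⁻¹³ W, P₂ = 2.51×10⁻¹⁴ W
P_tot = 1.54×10⁻¹³ W → 10 log₁₀(P_tot / 10⁻³) = −98.1 dBm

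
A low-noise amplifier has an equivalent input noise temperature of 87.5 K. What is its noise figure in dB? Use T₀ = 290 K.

1.15 dB

F = 1 + T_e/T₀ = 1 + 87.5/290 = 1.30172
NF = 10 log₁₀(1.30172) = 1.15 dB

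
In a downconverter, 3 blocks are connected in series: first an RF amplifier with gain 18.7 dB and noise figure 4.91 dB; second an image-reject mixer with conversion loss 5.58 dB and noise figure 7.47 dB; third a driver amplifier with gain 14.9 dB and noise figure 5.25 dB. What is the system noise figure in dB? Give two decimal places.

5.15 dB

Convert to linear (a loss of L dB is a gain of −L dB): F_i = 10^(NF_i/10), G_i = 10^(G_i,dB/10)
  Stage 1: F_1 = 10^(4.91/10) = 3.097, G_1 = 10^(18.7/10) = 74.13
  Stage 2: F_2 = 10^(7.47/10) = 5.585, G_2 = 10^(−5.58/10) = 0.2767
  Stage 3: F_3 = 10^(5.25/10) = 3.350, G_3 = 10^(14.9/10) = 30.90
Friis cascade:
  F = 3.097 + (5.585 − 1)/74.13 + (3.350 − 1)/20.51 = 3.274
NF = 10 log₁₀(3.274) = 5.15 dB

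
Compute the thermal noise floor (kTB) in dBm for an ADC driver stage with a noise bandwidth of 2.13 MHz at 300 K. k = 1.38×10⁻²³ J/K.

−110.5 dBm

P_n = kTB = 1.38×10⁻²³ × 300 × 2.13×10⁶ = 8.82×10⁻¹⁵ W
In dBm: 10 log₁₀(8.82×10⁻¹⁵ / 10⁻³) = −110.5 dBm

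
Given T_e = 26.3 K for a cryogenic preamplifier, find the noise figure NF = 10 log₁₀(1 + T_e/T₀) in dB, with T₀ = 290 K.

0.377 dB

F = 1 + T_e/T₀ = 1 + 26.3/290 = 1.09069
NF = 10 log₁₀(1.09069) = 0.377 dB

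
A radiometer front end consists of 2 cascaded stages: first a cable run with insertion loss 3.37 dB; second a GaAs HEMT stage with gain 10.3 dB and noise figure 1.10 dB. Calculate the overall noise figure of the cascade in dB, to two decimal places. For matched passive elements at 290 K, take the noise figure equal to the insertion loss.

4.47 dB

Convert to linear (a loss of L dB is a gain of −L dB): F_i = 10^(NF_i/10), G_i = 10^(G_i,dB/10)
  Stage 1: F_1 = 10^(3.37/10) = 2.173, G_1 = 10^(−3.37/10) = 0.4603
  Stage 2: F_2 = 10^(1.10/10) = 1.288, G_2 = 10^(10.3/10) = 10.72
Friis cascade:
  F = 2.173 + (1.288 − 1)/0.4603 = 2.799
NF = 10 log₁₀(2.799) = 4.47 dB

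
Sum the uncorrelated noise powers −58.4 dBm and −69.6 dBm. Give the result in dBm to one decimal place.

−58.1 dBm

Convert to linear, add, convert back:
P₁ = 1.45×10⁻⁹ W, P₂ = 1.10×10⁻¹⁰ W
P_tot = 1.56×10⁻⁹ W → 10 log₁₀(P_tot / 10⁻³) = −58.1 dBm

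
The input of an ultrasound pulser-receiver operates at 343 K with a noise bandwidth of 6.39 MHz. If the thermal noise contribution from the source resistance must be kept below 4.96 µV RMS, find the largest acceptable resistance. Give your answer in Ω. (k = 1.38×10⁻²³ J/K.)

203 Ω

Johnson–Nyquist: V_n = √(4kTRB) ⇒ R = V_n² / (4kTB)
4kTB = 4 × 1.38×10⁻²³ × 343 × 6.39×10⁶ = 1.21×10⁻¹³
R = (4.96×10⁻⁶)² / 1.21×10⁻¹³ = 2.03×10² Ω = 203 Ω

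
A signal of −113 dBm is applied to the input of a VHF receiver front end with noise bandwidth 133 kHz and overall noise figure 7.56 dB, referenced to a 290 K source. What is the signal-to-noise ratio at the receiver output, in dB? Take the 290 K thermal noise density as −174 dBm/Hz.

Noise floor: N = −174 + 10 log₁₀(B) + NF
10 log₁₀(1.33×10⁵) = 51.24 dB
N = −174 + 51.24 + 7.56 = −115.20 dBm
SNR = P_sig − N = −113 − (−115.20) = 2.20 dB → 2.2 dB

2.2 dB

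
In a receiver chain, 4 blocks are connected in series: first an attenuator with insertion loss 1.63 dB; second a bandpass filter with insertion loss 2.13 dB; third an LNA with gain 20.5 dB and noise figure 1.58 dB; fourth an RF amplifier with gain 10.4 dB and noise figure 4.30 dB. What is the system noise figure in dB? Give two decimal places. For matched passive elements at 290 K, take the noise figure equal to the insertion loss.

Convert to linear (a loss of L dB is a gain of −L dB): F_i = 10^(NF_i/10), G_i = 10^(G_i,dB/10)
  Stage 1: F_1 = 10^(1.63/10) = 1.455, G_1 = 10^(−1.63/10) = 0.6871
  Stage 2: F_2 = 10^(2.13/10) = 1.633, G_2 = 10^(−2.13/10) = 0.6124
  Stage 3: F_3 = 10^(1.58/10) = 1.439, G_3 = 10^(20.5/10) = 112.2
  Stage 4: F_4 = 10^(4.30/10) = 2.692, G_4 = 10^(10.4/10) = 10.96
Friis cascade:
  F = 1.455 + (1.633 − 1)/0.6871 + (1.439 − 1)/0.4207 + (2.692 − 1)/47.21 = 3.456
NF = 10 log₁₀(3.456) = 5.39 dB

5.39 dB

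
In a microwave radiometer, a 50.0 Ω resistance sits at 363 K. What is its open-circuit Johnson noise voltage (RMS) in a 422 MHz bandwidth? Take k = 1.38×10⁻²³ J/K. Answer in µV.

V_n = √(4kTRB)
4kTRB = 4 × 1.38×10⁻²³ × 363 × 5.00×10¹ × 4.22×10⁸ = 4.23×10⁻¹⁰ V²
V_n = √(4.23×10⁻¹⁰) = 2.06×10⁻⁵ V = 20.6 µV

20.6 µV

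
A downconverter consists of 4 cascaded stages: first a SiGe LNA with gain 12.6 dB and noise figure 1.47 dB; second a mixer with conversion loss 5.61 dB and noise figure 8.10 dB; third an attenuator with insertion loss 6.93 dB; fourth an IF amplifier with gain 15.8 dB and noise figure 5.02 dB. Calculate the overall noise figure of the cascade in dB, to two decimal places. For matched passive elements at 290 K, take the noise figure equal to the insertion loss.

Convert to linear (a loss of L dB is a gain of −L dB): F_i = 10^(NF_i/10), G_i = 10^(G_i,dB/10)
  Stage 1: F_1 = 10^(1.47/10) = 1.403, G_1 = 10^(12.6/10) = 18.20
  Stage 2: F_2 = 10^(8.10/10) = 6.457, G_2 = 10^(−5.61/10) = 0.2748
  Stage 3: F_3 = 10^(6.93/10) = 4.932, G_3 = 10^(−6.93/10) = 0.2028
  Stage 4: F_4 = 10^(5.02/10) = 3.177, G_4 = 10^(15.8/10) = 38.02
Friis cascade:
  F = 1.403 + (6.457 − 1)/18.20 + (4.932 − 1)/5.000 + (3.177 − 1)/1.014 = 4.636
NF = 10 log₁₀(4.636) = 6.66 dB

6.66 dB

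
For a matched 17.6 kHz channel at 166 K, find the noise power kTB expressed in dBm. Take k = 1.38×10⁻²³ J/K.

−133.9 dBm

P_n = kTB = 1.38×10⁻²³ × 166 × 1.76×10⁴ = 4.03×10⁻¹⁷ W
In dBm: 10 log₁₀(4.03×10⁻¹⁷ / 10⁻³) = −133.9 dBm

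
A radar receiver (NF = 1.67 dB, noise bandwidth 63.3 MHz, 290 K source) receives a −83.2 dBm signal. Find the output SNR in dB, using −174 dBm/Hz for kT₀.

11.1 dB

Noise floor: N = −174 + 10 log₁₀(B) + NF
10 log₁₀(6.33×10⁷) = 78.01 dB
N = −174 + 78.01 + 1.67 = −94.32 dBm
SNR = P_sig − N = −83.2 − (−94.32) = 11.12 dB → 11.1 dB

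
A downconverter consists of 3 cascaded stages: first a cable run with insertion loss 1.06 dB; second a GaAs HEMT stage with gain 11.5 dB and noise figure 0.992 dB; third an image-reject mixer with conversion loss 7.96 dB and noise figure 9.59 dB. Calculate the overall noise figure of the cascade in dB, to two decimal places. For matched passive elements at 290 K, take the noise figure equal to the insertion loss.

Convert to linear (a loss of L dB is a gain of −L dB): F_i = 10^(NF_i/10), G_i = 10^(G_i,dB/10)
  Stage 1: F_1 = 10^(1.06/10) = 1.276, G_1 = 10^(−1.06/10) = 0.7834
  Stage 2: F_2 = 10^(0.992/10) = 1.257, G_2 = 10^(11.5/10) = 14.13
  Stage 3: F_3 = 10^(9.59/10) = 9.099, G_3 = 10^(−7.96/10) = 0.1600
Friis cascade:
  F = 1.276 + (1.257 − 1)/0.7834 + (9.099 − 1)/11.07 = 2.336
NF = 10 log₁₀(2.336) = 3.68 dB

3.68 dB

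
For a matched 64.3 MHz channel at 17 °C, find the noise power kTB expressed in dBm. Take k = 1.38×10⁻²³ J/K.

T = 17 °C + 273.15 = 290.15 K
P_n = kTB = 1.38×10⁻²³ × 290.15 × 6.43×10⁷ = 2.57×10⁻¹³ W
In dBm: 10 log₁₀(2.57×10⁻¹³ / 10⁻³) = −95.9 dBm

−95.9 dBm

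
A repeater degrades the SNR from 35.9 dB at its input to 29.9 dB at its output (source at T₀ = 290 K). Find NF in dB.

NF (dB) = SNR_in(dB) − SNR_out(dB) when the source is at T₀
NF = 35.9 − 29.9 = 6.0 dB

6.0 dB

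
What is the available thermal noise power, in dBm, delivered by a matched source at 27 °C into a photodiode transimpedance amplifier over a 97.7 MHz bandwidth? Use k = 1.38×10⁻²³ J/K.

−93.9 dBm

T = 27 °C + 273.15 = 300.15 K
P_n = kTB = 1.38×10⁻²³ × 300.15 × 9.77×10⁷ = 4.05×10⁻¹³ W
In dBm: 10 log₁₀(4.05×10⁻¹³ / 10⁻³) = −93.9 dBm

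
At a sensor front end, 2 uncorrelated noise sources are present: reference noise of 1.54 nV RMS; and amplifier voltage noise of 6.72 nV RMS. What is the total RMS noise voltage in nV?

6.89 nV

Uncorrelated sources add in power (mean-square): V_tot = √(ΣV_i²)
V_tot = √[(1.54×10⁻⁹)² + (6.72×10⁻⁹)²] = 6.89×10⁻⁹ V = 6.89 nV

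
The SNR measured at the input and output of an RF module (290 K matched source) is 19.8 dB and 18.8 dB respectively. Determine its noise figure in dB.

NF (dB) = SNR_in(dB) − SNR_out(dB) when the source is at T₀
NF = 19.8 − 18.8 = 1.0 dB

1.0 dB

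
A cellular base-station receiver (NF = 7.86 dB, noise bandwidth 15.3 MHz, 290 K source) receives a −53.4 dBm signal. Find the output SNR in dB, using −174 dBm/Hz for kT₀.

Noise floor: N = −174 + 10 log₁₀(B) + NF
10 log₁₀(1.53×10⁷) = 71.85 dB
N = −174 + 71.85 + 7.86 = −94.29 dBm
SNR = P_sig − N = −53.4 − (−94.29) = 40.89 dB → 40.9 dB

40.9 dB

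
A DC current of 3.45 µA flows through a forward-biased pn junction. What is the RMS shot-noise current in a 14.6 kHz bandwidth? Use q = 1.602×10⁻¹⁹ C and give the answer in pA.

127 pA

I_n = √(2qI·B)
2qI·B = 2 × 1.602×10⁻¹⁹ × 3.45×10⁻⁶ × 1.46×10⁴ = 1.61×10⁻²⁰ A²
I_n = √(1.61×10⁻²⁰) = 1.27×10⁻¹⁰ A = 127 pA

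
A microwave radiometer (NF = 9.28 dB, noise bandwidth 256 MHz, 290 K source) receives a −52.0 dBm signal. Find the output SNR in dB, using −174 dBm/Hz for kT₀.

28.6 dB

Noise floor: N = −174 + 10 log₁₀(B) + NF
10 log₁₀(2.56×10⁸) = 84.08 dB
N = −174 + 84.08 + 9.28 = −80.64 dBm
SNR = P_sig − N = −52.0 − (−80.64) = 28.64 dB → 28.6 dB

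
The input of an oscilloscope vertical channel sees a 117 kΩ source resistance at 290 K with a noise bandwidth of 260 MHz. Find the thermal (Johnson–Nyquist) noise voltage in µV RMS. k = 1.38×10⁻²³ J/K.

698 µV

V_n = √(4kTRB)
4kTRB = 4 × 1.38×10⁻²³ × 290 × 1.17×10⁵ × 2.60×10⁸ = 4.87×10⁻⁷ V²
V_n = √(4.87×10⁻⁷) = 6.98×10⁻⁴ V = 698 µV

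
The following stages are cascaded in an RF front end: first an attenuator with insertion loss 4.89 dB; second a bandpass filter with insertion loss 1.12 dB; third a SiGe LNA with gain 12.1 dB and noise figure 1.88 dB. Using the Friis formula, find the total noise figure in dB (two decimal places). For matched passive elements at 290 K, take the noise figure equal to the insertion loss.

7.89 dB

Convert to linear (a loss of L dB is a gain of −L dB): F_i = 10^(NF_i/10), G_i = 10^(G_i,dB/10)
  Stage 1: F_1 = 10^(4.89/10) = 3.083, G_1 = 10^(−4.89/10) = 0.3243
  Stage 2: F_2 = 10^(1.12/10) = 1.294, G_2 = 10^(−1.12/10) = 0.7727
  Stage 3: F_3 = 10^(1.88/10) = 1.542, G_3 = 10^(12.1/10) = 16.22
Friis cascade:
  F = 3.083 + (1.294 − 1)/0.3243 + (1.542 − 1)/0.2506 = 6.152
NF = 10 log₁₀(6.152) = 7.89 dB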